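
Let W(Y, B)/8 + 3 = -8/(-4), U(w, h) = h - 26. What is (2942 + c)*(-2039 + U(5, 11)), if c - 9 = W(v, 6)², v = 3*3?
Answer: -6192810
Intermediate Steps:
v = 9
U(w, h) = -26 + h
W(Y, B) = -8 (W(Y, B) = -24 + 8*(-8/(-4)) = -24 + 8*(-8*(-¼)) = -24 + 8*2 = -24 + 16 = -8)
c = 73 (c = 9 + (-8)² = 9 + 64 = 73)
(2942 + c)*(-2039 + U(5, 11)) = (2942 + 73)*(-2039 + (-26 + 11)) = 3015*(-2039 - 15) = 3015*(-2054) = -6192810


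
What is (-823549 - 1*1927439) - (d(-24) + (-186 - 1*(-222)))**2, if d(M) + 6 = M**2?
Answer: -3118224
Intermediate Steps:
d(M) = -6 + M**2
(-823549 - 1*1927439) - (d(-24) + (-186 - 1*(-222)))**2 = (-823549 - 1*1927439) - ((-6 + (-24)**2) + (-186 - 1*(-222)))**2 = (-823549 - 1927439) - ((-6 + 576) + (-186 + 222))**2 = -2750988 - (570 + 36)**2 = -2750988 - 1*606**2 = -2750988 - 1*367236 = -2750988 - 367236 = -3118224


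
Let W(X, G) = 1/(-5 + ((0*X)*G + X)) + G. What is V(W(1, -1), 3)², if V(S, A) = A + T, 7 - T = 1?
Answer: 81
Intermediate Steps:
T = 6 (T = 7 - 1*1 = 7 - 1 = 6)
W(X, G) = G + 1/(-5 + X) (W(X, G) = 1/(-5 + (0*G + X)) + G = 1/(-5 + (0 + X)) + G = 1/(-5 + X) + G = G + 1/(-5 + X))
V(S, A) = 6 + A (V(S, A) = A + 6 = 6 + A)
V(W(1, -1), 3)² = (6 + 3)² = 9² = 81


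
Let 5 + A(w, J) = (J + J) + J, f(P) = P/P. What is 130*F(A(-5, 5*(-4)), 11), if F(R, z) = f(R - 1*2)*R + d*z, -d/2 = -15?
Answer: 34450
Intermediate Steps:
d = 30 (d = -2*(-15) = 30)
f(P) = 1
A(w, J) = -5 + 3*J (A(w, J) = -5 + ((J + J) + J) = -5 + (2*J + J) = -5 + 3*J)
F(R, z) = R + 30*z (F(R, z) = 1*R + 30*z = R + 30*z)
130*F(A(-5, 5*(-4)), 11) = 130*((-5 + 3*(5*(-4))) + 30*11) = 130*((-5 + 3*(-20)) + 330) = 130*((-5 - 60) + 330) = 130*(-65 + 330) = 130*265 = 34450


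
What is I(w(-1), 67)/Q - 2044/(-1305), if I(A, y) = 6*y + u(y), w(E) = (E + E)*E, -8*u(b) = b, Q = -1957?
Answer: 27891419/20431080 ≈ 1.3651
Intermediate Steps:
u(b) = -b/8
w(E) = 2*E² (w(E) = (2*E)*E = 2*E²)
I(A, y) = 47*y/8 (I(A, y) = 6*y - y/8 = 47*y/8)
I(w(-1), 67)/Q - 2044/(-1305) = ((47/8)*67)/(-1957) - 2044/(-1305) = (3149/8)*(-1/1957) - 2044*(-1/1305) = -3149/15656 + 2044/1305 = 27891419/20431080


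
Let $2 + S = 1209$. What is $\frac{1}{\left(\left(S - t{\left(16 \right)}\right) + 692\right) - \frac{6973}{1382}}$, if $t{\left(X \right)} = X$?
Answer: $\frac{1382}{2595333} \approx 0.00053249$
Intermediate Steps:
$S = 1207$ ($S = -2 + 1209 = 1207$)
$\frac{1}{\left(\left(S - t{\left(16 \right)}\right) + 692\right) - \frac{6973}{1382}} = \frac{1}{\left(\left(1207 - 16\right) + 692\right) - \frac{6973}{1382}} = \frac{1}{\left(1191 + 692\right) - \frac{6973}{1382}} = \frac{1}{1883 - \frac{6973}{1382}} = \frac{1}{\frac{2595333}{1382}} = \frac{1382}{2595333}$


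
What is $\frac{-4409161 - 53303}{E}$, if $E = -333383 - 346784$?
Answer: $\frac{4462464}{680167} \approx 6.5608$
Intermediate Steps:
$E = -680167$
$\frac{-4409161 - 53303}{E} = \frac{-4409161 - 53303}{-680167} = \left(-4462464\right) \left(- \frac{1}{680167}\right) = \frac{4462464}{680167}$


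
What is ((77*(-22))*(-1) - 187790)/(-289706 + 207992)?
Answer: 31016/13619 ≈ 2.2774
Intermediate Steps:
((77*(-22))*(-1) - 187790)/(-289706 + 207992) = (-1694*(-1) - 187790)/(-81714) = (1694 - 187790)*(-1/81714) = -186096*(-1/81714) = 31016/13619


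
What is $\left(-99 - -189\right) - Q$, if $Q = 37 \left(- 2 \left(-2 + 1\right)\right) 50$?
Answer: $-3610$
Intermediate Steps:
$Q = 3700$ ($Q = 37 \left(\left(-2\right) \left(-1\right)\right) 50 = 37 \cdot 2 \cdot 50 = 74 \cdot 50 = 3700$)
$\left(-99 - -189\right) - Q = \left(-99 - -189\right) - 3700 = \left(-99 + 189\right) - 3700 = 90 - 3700 = -3610$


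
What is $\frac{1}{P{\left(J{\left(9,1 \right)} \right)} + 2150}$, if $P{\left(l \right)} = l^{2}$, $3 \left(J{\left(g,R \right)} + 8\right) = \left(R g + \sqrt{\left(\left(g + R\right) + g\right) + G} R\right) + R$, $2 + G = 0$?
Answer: $\frac{176067}{382697641} + \frac{252 \sqrt{17}}{382697641} \approx 0.00046278$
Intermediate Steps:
$G = -2$ ($G = -2 + 0 = -2$)
$J{\left(g,R \right)} = -8 + \frac{R}{3} + \frac{R g}{3} + \frac{R \sqrt{-2 + R + 2 g}}{3}$ ($J{\left(g,R \right)} = -8 + \frac{\left(R g + \sqrt{\left(\left(g + R\right) + g\right) - 2} R\right) + R}{3} = -8 + \frac{\left(R g + \sqrt{\left(\left(R + g\right) + g\right) - 2} R\right) + R}{3} = -8 + \frac{\left(R g + \sqrt{\left(R + 2 g\right) - 2} R\right) + R}{3} = -8 + \frac{\left(R g + \sqrt{-2 + R + 2 g} R\right) + R}{3} = -8 + \frac{\left(R g + R \sqrt{-2 + R + 2 g}\right) + R}{3} = -8 + \frac{R + R g + R \sqrt{-2 + R + 2 g}}{3} = -8 + \left(\frac{R}{3} + \frac{R g}{3} + \frac{R \sqrt{-2 + R + 2 g}}{3}\right) = -8 + \frac{R}{3} + \frac{R g}{3} + \frac{R \sqrt{-2 + R + 2 g}}{3}$)
$\frac{1}{P{\left(J{\left(9,1 \right)} \right)} + 2150} = \frac{1}{\left(-8 + \frac{1}{3} \cdot 1 + \frac{1}{3} \cdot 1 \cdot 9 + \frac{1}{3} \cdot 1 \sqrt{-2 + 1 + 2 \cdot 9}\right)^{2} + 2150} = \frac{1}{\left(-8 + \frac{1}{3} + 3 + \frac{1}{3} \cdot 1 \sqrt{-2 + 1 + 18}\right)^{2} + 2150} = \frac{1}{\left(-8 + \frac{1}{3} + 3 + \frac{1}{3} \cdot 1 \sqrt{17}\right)^{2} + 2150} = \frac{1}{\left(-8 + \frac{1}{3} + 3 + \frac{\sqrt{17}}{3}\right)^{2} + 2150} = \frac{1}{\left(- \frac{14}{3} + \frac{\sqrt{17}}{3}\right)^{2} + 2150} = \frac{1}{2150 + \left(- \frac{14}{3} + \frac{\sqrt{17}}{3}\right)^{2}}$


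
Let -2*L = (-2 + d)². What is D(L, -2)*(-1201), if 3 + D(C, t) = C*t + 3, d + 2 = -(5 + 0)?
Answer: -97281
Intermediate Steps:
d = -7 (d = -2 - (5 + 0) = -2 - 1*5 = -2 - 5 = -7)
L = -81/2 (L = -(-2 - 7)²/2 = -½*(-9)² = -½*81 = -81/2 ≈ -40.500)
D(C, t) = C*t (D(C, t) = -3 + (C*t + 3) = -3 + (3 + C*t) = C*t)
D(L, -2)*(-1201) = -81/2*(-2)*(-1201) = 81*(-1201) = -97281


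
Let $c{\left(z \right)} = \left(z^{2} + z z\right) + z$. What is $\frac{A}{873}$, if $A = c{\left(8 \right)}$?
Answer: $\frac{136}{873} \approx 0.15578$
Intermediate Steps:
$c{\left(z \right)} = z + 2 z^{2}$ ($c{\left(z \right)} = \left(z^{2} + z^{2}\right) + z = 2 z^{2} + z = z + 2 z^{2}$)
$A = 136$ ($A = 8 \left(1 + 2 \cdot 8\right) = 8 \left(1 + 16\right) = 8 \cdot 17 = 136$)
$\frac{A}{873} = \frac{136}{873}$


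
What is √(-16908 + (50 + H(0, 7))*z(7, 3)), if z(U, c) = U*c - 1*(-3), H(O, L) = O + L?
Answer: 2*I*√3885 ≈ 124.66*I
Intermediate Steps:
H(O, L) = L + O
z(U, c) = 3 + U*c (z(U, c) = U*c + 3 = 3 + U*c)
√(-16908 + (50 + H(0, 7))*z(7, 3)) = √(-16908 + (50 + (7 + 0))*(3 + 7*3)) = √(-16908 + (50 + 7)*(3 + 21)) = √(-16908 + 57*24) = √(-16908 + 1368) = √(-15540) = 2*I*√3885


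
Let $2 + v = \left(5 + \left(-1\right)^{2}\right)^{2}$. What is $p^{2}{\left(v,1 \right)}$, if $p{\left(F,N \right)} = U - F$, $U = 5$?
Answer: $841$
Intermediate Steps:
$v = 34$ ($v = -2 + \left(5 + \left(-1\right)^{2}\right)^{2} = -2 + \left(5 + 1\right)^{2} = -2 + 6^{2} = -2 + 36 = 34$)
$p{\left(F,N \right)} = 5 - F$
$p^{2}{\left(v,1 \right)} = \left(5 - 34\right)^{2} = \left(-29\right)^{2} = 841$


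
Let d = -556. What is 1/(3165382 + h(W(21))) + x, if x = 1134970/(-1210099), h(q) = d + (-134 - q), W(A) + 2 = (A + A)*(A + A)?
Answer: -3589829452001/3827458430070 ≈ -0.93791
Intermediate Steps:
W(A) = -2 + 4*A² (W(A) = -2 + (A + A)*(A + A) = -2 + (2*A)*(2*A) = -2 + 4*A²)
h(q) = -690 - q (h(q) = -556 + (-134 - q) = -690 - q)
x = -1134970/1210099 (x = 1134970*(-1/1210099) = -1134970/1210099 ≈ -0.93791)
1/(3165382 + h(W(21))) + x = 1/(3165382 + (-690 - (-2 + 4*21²))) - 1134970/1210099 = 1/(3165382 + (-690 - (-2 + 4*441))) - 1134970/1210099 = 1/(3165382 + (-690 - (-2 + 1764))) - 1134970/1210099 = 1/(3165382 + (-690 - 1*1762)) - 1134970/1210099 = 1/(3165382 + (-690 - 1762)) - 1134970/1210099 = 1/(3165382 - 2452) - 1134970/1210099 = 1/3162930 - 1134970/1210099 = -3589829452001/3827458430070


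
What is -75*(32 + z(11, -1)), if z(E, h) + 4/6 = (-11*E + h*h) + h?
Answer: 6725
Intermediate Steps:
z(E, h) = -⅔ + h + h² - 11*E (z(E, h) = -⅔ + ((-11*E + h*h) + h) = -⅔ + ((-11*E + h²) + h) = -⅔ + ((h² - 11*E) + h) = -⅔ + (h + h² - 11*E) = -⅔ + h + h² - 11*E)
-75*(32 + z(11, -1)) = -75*(32 + (-⅔ - 1 + (-1)² - 11*11)) = -75*(32 + (-⅔ - 1 + 1 - 121)) = -75*(32 - 365/3) = -75*(-269/3) = 6725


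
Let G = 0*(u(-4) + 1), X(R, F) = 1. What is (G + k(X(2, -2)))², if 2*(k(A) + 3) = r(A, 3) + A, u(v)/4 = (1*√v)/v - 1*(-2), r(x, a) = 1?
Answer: 4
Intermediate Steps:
u(v) = 8 + 4/√v (u(v) = 4*((1*√v)/v - 1*(-2)) = 4*(√v/v + 2) = 4*(v^(-½) + 2) = 4*(2 + v^(-½)) = 8 + 4/√v)
k(A) = -5/2 + A/2 (k(A) = -3 + (1 + A)/2 = -3 + (½ + A/2) = -5/2 + A/2)
G = 0 (G = 0*((8 + 4/√(-4)) + 1) = 0*((8 + 4*(-I/2)) + 1) = 0*((8 - 2*I) + 1) = 0*(9 - 2*I) = 0)
(G + k(X(2, -2)))² = (0 + (-5/2 + (½)*1))² = (0 + (-5/2 + ½))² = (0 - 2)² = (-2)² = 4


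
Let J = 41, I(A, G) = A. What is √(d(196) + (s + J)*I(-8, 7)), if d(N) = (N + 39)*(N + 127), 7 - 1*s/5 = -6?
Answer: √75057 ≈ 273.97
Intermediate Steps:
s = 65 (s = 35 - 5*(-6) = 35 + 30 = 65)
d(N) = (39 + N)*(127 + N)
√(d(196) + (s + J)*I(-8, 7)) = √((4953 + 196² + 166*196) + (65 + 41)*(-8)) = √((4953 + 38416 + 32536) + 106*(-8)) = √(75905 - 848) = √75057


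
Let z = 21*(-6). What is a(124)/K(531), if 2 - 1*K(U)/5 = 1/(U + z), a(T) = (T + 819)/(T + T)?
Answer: 76383/200632 ≈ 0.38071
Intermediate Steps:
a(T) = (819 + T)/(2*T) (a(T) = (819 + T)/((2*T)) = (819 + T)*(1/(2*T)) = (819 + T)/(2*T))
z = -126
K(U) = 10 - 5/(-126 + U) (K(U) = 10 - 5/(U - 126) = 10 - 5/(-126 + U))
a(124)/K(531) = ((1/2)*(819 + 124)/124)/((5*(-253 + 2*531)/(-126 + 531))) = ((1/2)*(1/124)*943)/((5*(-253 + 1062)/405)) = 943/(248*((5*(1/405)*809))) = 943/(248*(809/81)) = (943/248)*(81/809) = 76383/200632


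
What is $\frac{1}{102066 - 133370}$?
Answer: $- \frac{1}{31304} \approx -3.1945 \cdot 10^{-5}$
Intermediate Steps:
$\frac{1}{102066 - 133370} = \frac{1}{-31304} = - \frac{1}{31304}$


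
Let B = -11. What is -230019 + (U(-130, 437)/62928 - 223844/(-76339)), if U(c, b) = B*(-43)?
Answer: -1104965087347669/4803860592 ≈ -2.3002e+5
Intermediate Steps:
U(c, b) = 473 (U(c, b) = -11*(-43) = 473)
-230019 + (U(-130, 437)/62928 - 223844/(-76339)) = -230019 + (473/62928 - 223844/(-76339)) = -230019 + (473*(1/62928) - 223844*(-1/76339)) = -230019 + (473/62928 + 223844/76339) = -230019 + 14122163579/4803860592 = -1104965087347669/4803860592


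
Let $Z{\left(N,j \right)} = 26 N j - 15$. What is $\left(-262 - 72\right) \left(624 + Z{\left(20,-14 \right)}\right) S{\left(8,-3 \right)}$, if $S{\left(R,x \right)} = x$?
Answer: $-6684342$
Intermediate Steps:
$Z{\left(N,j \right)} = -15 + 26 N j$ ($Z{\left(N,j \right)} = 26 N j - 15 = -15 + 26 N j$)
$\left(-262 - 72\right) \left(624 + Z{\left(20,-14 \right)}\right) S{\left(8,-3 \right)} = \left(-262 - 72\right) \left(624 + \left(-15 + 26 \cdot 20 \left(-14\right)\right)\right) \left(-3\right) = - 334 \left(624 - 7295\right) \left(-3\right) = \left(-334\right) \left(-6671\right) \left(-3\right) = 2228114 \left(-3\right) = -6684342$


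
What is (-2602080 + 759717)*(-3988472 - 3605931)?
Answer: 13991647094289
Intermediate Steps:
(-2602080 + 759717)*(-3988472 - 3605931) = -1842363*(-7594403) = 13991647094289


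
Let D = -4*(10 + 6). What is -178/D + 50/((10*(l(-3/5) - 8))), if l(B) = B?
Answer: 3027/1376 ≈ 2.1999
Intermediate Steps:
D = -64 (D = -4*16 = -64)
-178/D + 50/((10*(l(-3/5) - 8))) = -178/(-64) + 50/((10*(-3/5 - 8))) = -178*(-1/64) + 50/((10*(-3*⅕ - 8))) = 89/32 + 50/((10*(-⅗ - 8))) = 89/32 + 50/((10*(-43/5))) = 89/32 + 50/(-86) = 89/32 + 50*(-1/86) = 89/32 - 25/43 = 3027/1376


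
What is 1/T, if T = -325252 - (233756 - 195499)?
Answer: -1/363509 ≈ -2.7510e-6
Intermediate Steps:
T = -363509 (T = -325252 - 1*38257 = -325252 - 38257 = -363509)
1/T = 1/(-363509) = -1/363509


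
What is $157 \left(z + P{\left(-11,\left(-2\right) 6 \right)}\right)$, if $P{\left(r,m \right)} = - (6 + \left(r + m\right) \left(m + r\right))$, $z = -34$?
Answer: $-89333$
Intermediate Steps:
$P{\left(r,m \right)} = -6 - \left(m + r\right)^{2}$ ($P{\left(r,m \right)} = - (6 + \left(m + r\right) \left(m + r\right)) = - (6 + \left(m + r\right)^{2}) = -6 - \left(m + r\right)^{2}$)
$157 \left(z + P{\left(-11,\left(-2\right) 6 \right)}\right) = 157 \left(-34 - \left(6 + \left(\left(-2\right) 6 - 11\right)^{2}\right)\right) = 157 \left(-34 - \left(6 + \left(-12 - 11\right)^{2}\right)\right) = 157 \left(-34 - 535\right) = 157 \left(-569\right) = -89333$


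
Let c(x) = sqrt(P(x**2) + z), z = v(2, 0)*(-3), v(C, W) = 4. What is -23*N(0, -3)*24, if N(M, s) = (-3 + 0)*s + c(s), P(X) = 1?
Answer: -4968 - 552*I*sqrt(11) ≈ -4968.0 - 1830.8*I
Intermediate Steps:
z = -12 (z = 4*(-3) = -12)
c(x) = I*sqrt(11) (c(x) = sqrt(1 - 12) = sqrt(-11) = I*sqrt(11))
N(M, s) = -3*s + I*sqrt(11) (N(M, s) = (-3 + 0)*s + I*sqrt(11) = -3*s + I*sqrt(11))
-23*N(0, -3)*24 = -23*(-3*(-3) + I*sqrt(11))*24 = -23*(9 + I*sqrt(11))*24 = (-207 - 23*I*sqrt(11))*24 = -4968 - 552*I*sqrt(11)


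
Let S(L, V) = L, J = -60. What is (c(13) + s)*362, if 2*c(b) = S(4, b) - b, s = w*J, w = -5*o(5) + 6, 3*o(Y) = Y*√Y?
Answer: -131949 + 181000*√5 ≈ 2.7278e+5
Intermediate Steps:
o(Y) = Y^(3/2)/3 (o(Y) = (Y*√Y)/3 = Y^(3/2)/3)
w = 6 - 25*√5/3 (w = -5*5^(3/2)/3 + 6 = -5*5*√5/3 + 6 = -25*√5/3 + 6 = 6 - 25*√5/3 ≈ -12.634)
s = -360 + 500*√5 (s = (6 - 25*√5/3)*(-60) = -360 + 500*√5 ≈ 758.03)
c(b) = 2 - b/2 (c(b) = (4 - b)/2 = 2 - b/2)
(c(13) + s)*362 = ((2 - ½*13) + (-360 + 500*√5))*362 = ((2 - 13/2) + (-360 + 500*√5))*362 = (-9/2 + (-360 + 500*√5))*362 = (-729/2 + 500*√5)*362 = -131949 + 181000*√5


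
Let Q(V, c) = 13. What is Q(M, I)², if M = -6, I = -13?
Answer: 169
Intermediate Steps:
Q(M, I)² = 13² = 169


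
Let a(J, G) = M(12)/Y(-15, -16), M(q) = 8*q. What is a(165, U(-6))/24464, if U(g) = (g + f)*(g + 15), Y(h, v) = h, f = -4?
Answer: -2/7645 ≈ -0.00026161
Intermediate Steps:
U(g) = (-4 + g)*(15 + g) (U(g) = (g - 4)*(g + 15) = (-4 + g)*(15 + g))
a(J, G) = -32/5 (a(J, G) = (8*12)/(-15) = 96*(-1/15) = -32/5)
a(165, U(-6))/24464 = -32/5/24464 = -32/5*1/24464 = -2/7645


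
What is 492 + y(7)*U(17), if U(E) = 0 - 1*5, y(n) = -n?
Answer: 527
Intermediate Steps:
U(E) = -5 (U(E) = 0 - 5 = -5)
492 + y(7)*U(17) = 492 - 1*7*(-5) = 492 - 7*(-5) = 492 + 35 = 527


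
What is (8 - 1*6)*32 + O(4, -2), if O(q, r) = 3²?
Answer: 73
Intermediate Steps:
O(q, r) = 9
(8 - 1*6)*32 + O(4, -2) = (8 - 1*6)*32 + 9 = (8 - 6)*32 + 9 = 2*32 + 9 = 64 + 9 = 73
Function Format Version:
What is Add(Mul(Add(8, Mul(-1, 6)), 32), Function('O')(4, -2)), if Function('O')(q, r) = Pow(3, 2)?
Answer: 73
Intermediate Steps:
Function('O')(q, r) = 9
Add(Mul(Add(8, Mul(-1, 6)), 32), Function('O')(4, -2)) = Add(Mul(Add(8, Mul(-1, 6)), 32), 9) = Add(Mul(Add(8, -6), 32), 9) = Add(Mul(2, 32), 9) = Add(64, 9) = 73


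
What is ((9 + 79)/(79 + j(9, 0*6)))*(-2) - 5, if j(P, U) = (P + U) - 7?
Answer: -581/81 ≈ -7.1728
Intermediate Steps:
j(P, U) = -7 + P + U
((9 + 79)/(79 + j(9, 0*6)))*(-2) - 5 = ((9 + 79)/(79 + (-7 + 9 + 0*6)))*(-2) - 5 = (88/(79 + (-7 + 9 + 0)))*(-2) - 5 = (88/(79 + 2))*(-2) - 5 = (88/81)*(-2) - 5 = -176/81 - 5 = -581/81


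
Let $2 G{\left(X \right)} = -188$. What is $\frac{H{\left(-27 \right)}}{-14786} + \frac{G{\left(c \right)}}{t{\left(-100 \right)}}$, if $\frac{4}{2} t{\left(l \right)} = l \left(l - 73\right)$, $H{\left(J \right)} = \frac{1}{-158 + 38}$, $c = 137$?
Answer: $- \frac{16677743}{1534786800} \approx -0.010866$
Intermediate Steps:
$G{\left(X \right)} = -94$ ($G{\left(X \right)} = \frac{1}{2} \left(-188\right) = -94$)
$H{\left(J \right)} = - \frac{1}{120}$ ($H{\left(J \right)} = \frac{1}{-120} = - \frac{1}{120}$)
$t{\left(l \right)} = \frac{l \left(-73 + l\right)}{2}$ ($t{\left(l \right)} = \frac{l \left(l - 73\right)}{2} = \frac{l \left(-73 + l\right)}{2}$)
$\frac{H{\left(-27 \right)}}{-14786} + \frac{G{\left(c \right)}}{t{\left(-100 \right)}} = - \frac{1}{120 \left(-14786\right)} - \frac{94}{\frac{1}{2} \left(-100\right) \left(-73 - 100\right)} = \left(- \frac{1}{120}\right) \left(- \frac{1}{14786}\right) - \frac{94}{\frac{1}{2} \left(-100\right) \left(-173\right)} = \frac{1}{1774320} - \frac{94}{8650} = \frac{1}{1774320} - \frac{47}{4325} = - \frac{16677743}{1534786800}$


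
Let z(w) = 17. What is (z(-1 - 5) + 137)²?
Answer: 23716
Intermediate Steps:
(z(-1 - 5) + 137)² = (17 + 137)² = 154² = 23716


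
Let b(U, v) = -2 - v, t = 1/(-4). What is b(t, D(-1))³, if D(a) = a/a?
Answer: -27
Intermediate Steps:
D(a) = 1
t = -¼ ≈ -0.25000
b(t, D(-1))³ = (-2 - 1*1)³ = (-2 - 1)³ = (-3)³ = -27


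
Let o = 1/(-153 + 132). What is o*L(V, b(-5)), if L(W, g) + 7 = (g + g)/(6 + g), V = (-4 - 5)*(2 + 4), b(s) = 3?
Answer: 19/63 ≈ 0.30159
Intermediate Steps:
V = -54 (V = -9*6 = -54)
L(W, g) = -7 + 2*g/(6 + g) (L(W, g) = -7 + (g + g)/(6 + g) = -7 + (2*g)/(6 + g) = -7 + 2*g/(6 + g))
o = -1/21 (o = 1/(-21) = -1/21 ≈ -0.047619)
o*L(V, b(-5)) = -(-42 - 5*3)/(21*(6 + 3)) = -(-42 - 15)/(21*9) = -(-57)/189 = -1/21*(-19/3) = 19/63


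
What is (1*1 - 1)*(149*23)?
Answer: 0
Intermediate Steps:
(1*1 - 1)*(149*23) = (1 - 1)*3427 = 0*3427 = 0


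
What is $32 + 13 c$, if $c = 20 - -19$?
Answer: $539$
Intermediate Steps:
$c = 39$ ($c = 20 + 19 = 39$)
$32 + 13 c = 32 + 13 \cdot 39 = 32 + 507 = 539$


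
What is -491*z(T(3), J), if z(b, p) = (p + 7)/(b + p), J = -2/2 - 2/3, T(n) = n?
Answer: -1964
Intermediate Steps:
J = -5/3 (J = -2*1/2 - 2*1/3 = -1 - 2/3 = -5/3 ≈ -1.6667)
z(b, p) = (7 + p)/(b + p)
-491*z(T(3), J) = -491*(7 - 5/3)/(3 - 5/3) = -491*16/(4/3*3) = -1473*16/(4*3) = -491*4 = -1964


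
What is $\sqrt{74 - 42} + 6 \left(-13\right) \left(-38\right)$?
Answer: $2964 + 4 \sqrt{2} \approx 2969.7$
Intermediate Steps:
$\sqrt{74 - 42} + 6 \left(-13\right) \left(-38\right) = \sqrt{32} - -2964 = 4 \sqrt{2} + 2964 = 2964 + 4 \sqrt{2}$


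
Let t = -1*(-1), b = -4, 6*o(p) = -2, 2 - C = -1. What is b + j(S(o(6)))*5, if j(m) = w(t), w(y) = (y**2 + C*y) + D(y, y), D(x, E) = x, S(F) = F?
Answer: 21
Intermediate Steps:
C = 3 (C = 2 - 1*(-1) = 2 + 1 = 3)
o(p) = -1/3 (o(p) = (1/6)*(-2) = -1/3)
t = 1
w(y) = y**2 + 4*y (w(y) = (y**2 + 3*y) + y = y**2 + 4*y)
j(m) = 5 (j(m) = 1*(4 + 1) = 1*5 = 5)
b + j(S(o(6)))*5 = -4 + 5*5 = -4 + 25 = 21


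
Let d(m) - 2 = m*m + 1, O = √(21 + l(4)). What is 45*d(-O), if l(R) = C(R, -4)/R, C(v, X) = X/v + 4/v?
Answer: 1080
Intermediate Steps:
C(v, X) = 4/v + X/v
l(R) = 0 (l(R) = ((4 - 4)/R)/R = (0/R)/R = 0/R = 0)
O = √21 (O = √(21 + 0) = √21 ≈ 4.5826)
d(m) = 3 + m² (d(m) = 2 + (m*m + 1) = 2 + (m² + 1) = 2 + (1 + m²) = 3 + m²)
45*d(-O) = 45*(3 + (-√21)²) = 45*(3 + 21) = 45*24 = 1080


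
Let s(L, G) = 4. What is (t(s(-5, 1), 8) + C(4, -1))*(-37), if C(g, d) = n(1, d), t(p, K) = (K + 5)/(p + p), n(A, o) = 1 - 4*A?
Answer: 407/8 ≈ 50.875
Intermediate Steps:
t(p, K) = (5 + K)/(2*p) (t(p, K) = (5 + K)/((2*p)) = (5 + K)*(1/(2*p)) = (5 + K)/(2*p))
C(g, d) = -3 (C(g, d) = 1 - 4*1 = 1 - 4 = -3)
(t(s(-5, 1), 8) + C(4, -1))*(-37) = ((½)*(5 + 8)/4 - 3)*(-37) = ((½)*(¼)*13 - 3)*(-37) = (13/8 - 3)*(-37) = -11/8*(-37) = 407/8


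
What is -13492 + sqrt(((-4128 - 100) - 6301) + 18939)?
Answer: -13492 + 29*sqrt(10) ≈ -13400.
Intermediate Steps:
-13492 + sqrt(((-4128 - 100) - 6301) + 18939) = -13492 + sqrt((-4228 - 6301) + 18939) = -13492 + sqrt(-10529 + 18939) = -13492 + sqrt(8410) = -13492 + 29*sqrt(10)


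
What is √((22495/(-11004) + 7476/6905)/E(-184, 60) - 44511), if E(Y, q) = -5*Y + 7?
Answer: I*√6134128341951618065690115/11739314790 ≈ 210.98*I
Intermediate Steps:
E(Y, q) = 7 - 5*Y
√((22495/(-11004) + 7476/6905)/E(-184, 60) - 44511) = √((22495/(-11004) + 7476/6905)/(7 - 5*(-184)) - 44511) = √((22495*(-1/11004) + 7476*(1/6905))/(7 + 920) - 44511) = √((-22495/11004 + 7476/6905)/927 - 44511) = √(-73062071/75982620*1/927 - 44511) = √(-73062071/70435888740 - 44511) = √(-3135171916768211/70435888740) = I*√6134128341951618065690115/11739314790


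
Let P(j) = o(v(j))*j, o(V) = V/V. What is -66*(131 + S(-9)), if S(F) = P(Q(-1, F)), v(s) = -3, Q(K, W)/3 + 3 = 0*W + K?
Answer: -7854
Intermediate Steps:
Q(K, W) = -9 + 3*K (Q(K, W) = -9 + 3*(0*W + K) = -9 + 3*(0 + K) = -9 + 3*K)
o(V) = 1
P(j) = j (P(j) = 1*j = j)
S(F) = -12 (S(F) = -9 + 3*(-1) = -9 - 3 = -12)
-66*(131 + S(-9)) = -66*(131 - 12) = -66*119 = -7854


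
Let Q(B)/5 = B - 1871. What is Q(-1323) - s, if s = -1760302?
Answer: 1744332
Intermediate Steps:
Q(B) = -9355 + 5*B (Q(B) = 5*(B - 1871) = 5*(-1871 + B) = -9355 + 5*B)
Q(-1323) - s = (-9355 + 5*(-1323)) - 1*(-1760302) = (-9355 - 6615) + 1760302 = -15970 + 1760302 = 1744332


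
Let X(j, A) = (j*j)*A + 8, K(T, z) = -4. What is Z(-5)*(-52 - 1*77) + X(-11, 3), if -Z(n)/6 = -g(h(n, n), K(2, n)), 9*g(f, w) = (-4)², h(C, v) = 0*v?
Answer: -1005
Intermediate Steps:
h(C, v) = 0
g(f, w) = 16/9 (g(f, w) = (⅑)*(-4)² = (⅑)*16 = 16/9)
X(j, A) = 8 + A*j² (X(j, A) = j²*A + 8 = A*j² + 8 = 8 + A*j²)
Z(n) = 32/3 (Z(n) = -(-6)*16/9 = -6*(-16/9) = 32/3)
Z(-5)*(-52 - 1*77) + X(-11, 3) = 32*(-52 - 1*77)/3 + (8 + 3*(-11)²) = 32*(-52 - 77)/3 + (8 + 3*121) = (32/3)*(-129) + (8 + 363) = -1376 + 371 = -1005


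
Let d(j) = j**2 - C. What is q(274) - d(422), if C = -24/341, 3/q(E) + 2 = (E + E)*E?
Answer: -276306339369/1551550 ≈ -1.7808e+5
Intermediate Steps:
q(E) = 3/(-2 + 2*E**2) (q(E) = 3/(-2 + (E + E)*E) = 3/(-2 + (2*E)*E) = 3/(-2 + 2*E**2))
C = -24/341 (C = -24*1/341 = -24/341 ≈ -0.070381)
d(j) = 24/341 + j**2 (d(j) = j**2 - 1*(-24/341) = j**2 + 24/341 = 24/341 + j**2)
q(274) - d(422) = 3/(2*(-1 + 274**2)) - (24/341 + 422**2) = 3/(2*(-1 + 75076)) - (24/341 + 178084) = (3/2)/75075 - 1*60726668/341 = (3/2)*(1/75075) - 60726668/341 = 1/50050 - 60726668/341 = -276306339369/1551550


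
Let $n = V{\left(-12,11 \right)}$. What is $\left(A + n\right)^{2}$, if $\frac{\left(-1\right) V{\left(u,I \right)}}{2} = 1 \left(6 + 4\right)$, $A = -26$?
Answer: $2116$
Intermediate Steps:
$V{\left(u,I \right)} = -20$ ($V{\left(u,I \right)} = - 2 \cdot 1 \left(6 + 4\right) = - 2 \cdot 1 \cdot 10 = \left(-2\right) 10 = -20$)
$n = -20$
$\left(A + n\right)^{2} = \left(-26 - 20\right)^{2} = \left(-46\right)^{2} = 2116$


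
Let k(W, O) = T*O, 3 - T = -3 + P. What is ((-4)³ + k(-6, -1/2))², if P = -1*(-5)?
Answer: 16641/4 ≈ 4160.3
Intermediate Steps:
P = 5
T = 1 (T = 3 - (-3 + 5) = 3 - 1*2 = 3 - 2 = 1)
k(W, O) = O (k(W, O) = 1*O = O)
((-4)³ + k(-6, -1/2))² = ((-4)³ - 1/2)² = (-64 - 1*½)² = (-64 - ½)² = (-129/2)² = 16641/4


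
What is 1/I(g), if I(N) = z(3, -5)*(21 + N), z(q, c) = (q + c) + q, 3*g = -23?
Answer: 3/40 ≈ 0.075000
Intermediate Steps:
g = -23/3 (g = (⅓)*(-23) = -23/3 ≈ -7.6667)
z(q, c) = c + 2*q (z(q, c) = (c + q) + q = c + 2*q)
I(N) = 21 + N (I(N) = (-5 + 2*3)*(21 + N) = (-5 + 6)*(21 + N) = 1*(21 + N) = 21 + N)
1/I(g) = 1/(21 - 23/3) = 1/(40/3) = 3/40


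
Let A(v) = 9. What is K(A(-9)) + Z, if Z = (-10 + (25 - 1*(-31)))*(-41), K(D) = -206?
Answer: -2092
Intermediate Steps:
Z = -1886 (Z = (-10 + (25 + 31))*(-41) = (-10 + 56)*(-41) = 46*(-41) = -1886)
K(A(-9)) + Z = -206 - 1886 = -2092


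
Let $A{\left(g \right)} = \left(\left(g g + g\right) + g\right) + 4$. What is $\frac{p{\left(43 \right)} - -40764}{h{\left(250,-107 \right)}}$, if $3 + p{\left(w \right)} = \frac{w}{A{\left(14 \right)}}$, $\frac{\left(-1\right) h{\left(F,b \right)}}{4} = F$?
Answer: $- \frac{9293551}{228000} \approx -40.761$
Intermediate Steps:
$h{\left(F,b \right)} = - 4 F$
$A{\left(g \right)} = 4 + g^{2} + 2 g$ ($A{\left(g \right)} = \left(\left(g^{2} + g\right) + g\right) + 4 = \left(\left(g + g^{2}\right) + g\right) + 4 = \left(g^{2} + 2 g\right) + 4 = 4 + g^{2} + 2 g$)
$p{\left(w \right)} = -3 + \frac{w}{228}$ ($p{\left(w \right)} = -3 + \frac{w}{4 + 14^{2} + 2 \cdot 14} = -3 + \frac{w}{4 + 196 + 28} = -3 + \frac{w}{228}$)
$\frac{p{\left(43 \right)} - -40764}{h{\left(250,-107 \right)}} = \frac{\left(-3 + \frac{1}{228} \cdot 43\right) - -40764}{\left(-4\right) 250} = \frac{\left(-3 + \frac{43}{228}\right) + 40764}{-1000} = \left(- \frac{641}{228} + 40764\right) \left(- \frac{1}{1000}\right) = \frac{9293551}{228} \left(- \frac{1}{1000}\right) = - \frac{9293551}{228000}$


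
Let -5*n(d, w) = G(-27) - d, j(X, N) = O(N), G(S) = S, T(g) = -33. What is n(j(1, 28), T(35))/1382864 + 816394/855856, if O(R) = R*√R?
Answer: 352802029387/369853891120 + √7/123470 ≈ 0.95392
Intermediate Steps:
O(R) = R^(3/2)
j(X, N) = N^(3/2)
n(d, w) = 27/5 + d/5 (n(d, w) = -(-27 - d)/5 = 27/5 + d/5)
n(j(1, 28), T(35))/1382864 + 816394/855856 = (27/5 + 28^(3/2)/5)/1382864 + 816394/855856 = (27/5 + (56*√7)/5)*(1/1382864) + 816394*(1/855856) = (27/5 + 56*√7/5)*(1/1382864) + 408197/427928 = (27/6914320 + √7/123470) + 408197/427928 = 352802029387/369853891120 + √7/123470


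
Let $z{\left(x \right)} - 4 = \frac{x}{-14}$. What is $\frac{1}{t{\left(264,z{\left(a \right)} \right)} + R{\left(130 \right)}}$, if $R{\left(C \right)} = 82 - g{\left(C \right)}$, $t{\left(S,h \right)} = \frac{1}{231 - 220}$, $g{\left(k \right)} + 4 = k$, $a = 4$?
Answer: $- \frac{11}{483} \approx -0.022774$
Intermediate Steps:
$g{\left(k \right)} = -4 + k$
$z{\left(x \right)} = 4 - \frac{x}{14}$ ($z{\left(x \right)} = 4 + \frac{x}{-14} = 4 + x \left(- \frac{1}{14}\right) = 4 - \frac{x}{14}$)
$t{\left(S,h \right)} = \frac{1}{11}$
$R{\left(C \right)} = 86 - C$ ($R{\left(C \right)} = 82 - \left(-4 + C\right) = 86 - C$)
$\frac{1}{t{\left(264,z{\left(a \right)} \right)} + R{\left(130 \right)}} = \frac{1}{\frac{1}{11} + \left(86 - 130\right)} = \frac{1}{\frac{1}{11} - 44} = \frac{1}{- \frac{483}{11}} = - \frac{11}{483}$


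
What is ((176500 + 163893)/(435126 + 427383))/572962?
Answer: 340393/494184881658 ≈ 6.8880e-7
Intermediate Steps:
((176500 + 163893)/(435126 + 427383))/572962 = (340393/862509)*(1/572962) = 340393/494184881658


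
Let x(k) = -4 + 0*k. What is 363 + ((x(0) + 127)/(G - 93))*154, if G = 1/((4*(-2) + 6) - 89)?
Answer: 674355/4232 ≈ 159.35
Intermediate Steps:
x(k) = -4 (x(k) = -4 + 0 = -4)
G = -1/91 (G = 1/((-8 + 6) - 89) = 1/(-2 - 89) = 1/(-91) = -1/91 ≈ -0.010989)
363 + ((x(0) + 127)/(G - 93))*154 = 363 + ((-4 + 127)/(-1/91 - 93))*154 = 363 + (123/(-8464/91))*154 = 363 + (123*(-91/8464))*154 = 363 - 11193/8464*154 = 363 - 861861/4232 = 674355/4232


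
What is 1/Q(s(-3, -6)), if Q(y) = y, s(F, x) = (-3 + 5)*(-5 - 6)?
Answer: -1/22 ≈ -0.045455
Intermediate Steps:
s(F, x) = -22 (s(F, x) = 2*(-11) = -22)
1/Q(s(-3, -6)) = 1/(-22) = -1/22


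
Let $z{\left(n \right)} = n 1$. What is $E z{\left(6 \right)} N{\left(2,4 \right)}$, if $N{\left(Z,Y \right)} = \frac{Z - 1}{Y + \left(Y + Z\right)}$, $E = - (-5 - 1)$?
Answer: $\frac{18}{5} \approx 3.6$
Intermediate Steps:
$E = 6$ ($E = \left(-1\right) \left(-6\right) = 6$)
$z{\left(n \right)} = n$
$N{\left(Z,Y \right)} = \frac{-1 + Z}{Z + 2 Y}$
$E z{\left(6 \right)} N{\left(2,4 \right)} = 6 \cdot 6 \frac{-1 + 2}{2 + 2 \cdot 4} = 36 \frac{1}{2 + 8} \cdot 1 = 36 \cdot \frac{1}{10} \cdot 1 = 36 \cdot \frac{1}{10} = \frac{18}{5}$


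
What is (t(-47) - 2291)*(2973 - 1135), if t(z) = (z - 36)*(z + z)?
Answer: 10129218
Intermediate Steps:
t(z) = 2*z*(-36 + z) (t(z) = (-36 + z)*(2*z) = 2*z*(-36 + z))
(t(-47) - 2291)*(2973 - 1135) = (2*(-47)*(-36 - 47) - 2291)*(2973 - 1135) = (2*(-47)*(-83) - 2291)*1838 = (7802 - 2291)*1838 = 5511*1838 = 10129218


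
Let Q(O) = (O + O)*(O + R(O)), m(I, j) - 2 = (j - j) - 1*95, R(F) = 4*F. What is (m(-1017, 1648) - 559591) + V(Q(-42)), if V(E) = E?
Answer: -542044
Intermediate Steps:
m(I, j) = -93 (m(I, j) = 2 + ((j - j) - 1*95) = 2 + (0 - 95) = 2 - 95 = -93)
Q(O) = 10*O² (Q(O) = (O + O)*(O + 4*O) = (2*O)*(5*O) = 10*O²)
(m(-1017, 1648) - 559591) + V(Q(-42)) = (-93 - 559591) + 10*(-42)² = -559684 + 10*1764 = -559684 + 17640 = -542044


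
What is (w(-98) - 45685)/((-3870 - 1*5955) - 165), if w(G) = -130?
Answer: 9163/1998 ≈ 4.5861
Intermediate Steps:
(w(-98) - 45685)/((-3870 - 1*5955) - 165) = (-130 - 45685)/((-3870 - 1*5955) - 165) = -45815/((-3870 - 5955) - 165) = -45815/(-9825 - 165) = -45815/(-9990) = -45815*(-1/9990) = 9163/1998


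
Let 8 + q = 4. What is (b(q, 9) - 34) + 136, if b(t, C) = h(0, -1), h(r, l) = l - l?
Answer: 102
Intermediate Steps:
q = -4 (q = -8 + 4 = -4)
h(r, l) = 0
b(t, C) = 0
(b(q, 9) - 34) + 136 = (0 - 34) + 136 = -34 + 136 = 102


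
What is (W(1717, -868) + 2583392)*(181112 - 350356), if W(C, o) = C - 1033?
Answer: -437339358544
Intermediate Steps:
W(C, o) = -1033 + C
(W(1717, -868) + 2583392)*(181112 - 350356) = ((-1033 + 1717) + 2583392)*(181112 - 350356) = (684 + 2583392)*(-169244) = 2584076*(-169244) = -437339358544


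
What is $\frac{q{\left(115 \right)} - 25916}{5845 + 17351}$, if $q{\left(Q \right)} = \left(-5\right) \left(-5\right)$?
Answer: $- \frac{25891}{23196} \approx -1.1162$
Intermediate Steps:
$q{\left(Q \right)} = 25$
$\frac{q{\left(115 \right)} - 25916}{5845 + 17351} = \frac{25 - 25916}{5845 + 17351} = - \frac{25891}{23196}$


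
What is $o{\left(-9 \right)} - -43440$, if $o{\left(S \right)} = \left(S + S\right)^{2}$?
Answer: $43764$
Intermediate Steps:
$o{\left(S \right)} = 4 S^{2}$ ($o{\left(S \right)} = \left(2 S\right)^{2} = 4 S^{2}$)
$o{\left(-9 \right)} - -43440 = 4 \left(-9\right)^{2} - -43440 = 4 \cdot 81 + 43440 = 324 + 43440 = 43764$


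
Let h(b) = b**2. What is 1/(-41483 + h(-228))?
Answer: 1/10501 ≈ 9.5229e-5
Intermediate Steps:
1/(-41483 + h(-228)) = 1/(-41483 + (-228)**2) = 1/(-41483 + 51984) = 1/10501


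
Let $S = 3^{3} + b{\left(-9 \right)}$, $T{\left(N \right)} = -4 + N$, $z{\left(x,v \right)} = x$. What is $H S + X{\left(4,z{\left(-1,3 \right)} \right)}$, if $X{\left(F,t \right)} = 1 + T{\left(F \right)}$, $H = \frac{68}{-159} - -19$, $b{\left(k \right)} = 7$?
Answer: $\frac{100561}{159} \approx 632.46$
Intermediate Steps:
$H = \frac{2953}{159}$ ($H = 68 \left(- \frac{1}{159}\right) + 19 = - \frac{68}{159} + 19 = \frac{2953}{159} \approx 18.572$)
$S = 34$ ($S = 3^{3} + 7 = 27 + 7 = 34$)
$X{\left(F,t \right)} = -3 + F$ ($X{\left(F,t \right)} = 1 + \left(-4 + F\right) = -3 + F$)
$H S + X{\left(4,z{\left(-1,3 \right)} \right)} = \frac{2953}{159} \cdot 34 + \left(-3 + 4\right) = \frac{100402}{159} + 1 = \frac{100561}{159}$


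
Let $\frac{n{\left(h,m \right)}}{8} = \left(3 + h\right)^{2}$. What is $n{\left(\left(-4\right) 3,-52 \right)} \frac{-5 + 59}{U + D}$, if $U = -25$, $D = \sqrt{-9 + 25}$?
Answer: $- \frac{11664}{7} \approx -1666.3$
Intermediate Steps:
$n{\left(h,m \right)} = 8 \left(3 + h\right)^{2}$
$D = 4$ ($D = \sqrt{16} = 4$)
$n{\left(\left(-4\right) 3,-52 \right)} \frac{-5 + 59}{U + D} = 8 \left(3 - 12\right)^{2} \frac{-5 + 59}{-25 + 4} = 8 \left(3 - 12\right)^{2} \frac{54}{-21} = 8 \left(-9\right)^{2} \cdot 54 \left(- \frac{1}{21}\right) = 8 \cdot 81 \left(- \frac{18}{7}\right) = 648 \left(- \frac{18}{7}\right) = - \frac{11664}{7}$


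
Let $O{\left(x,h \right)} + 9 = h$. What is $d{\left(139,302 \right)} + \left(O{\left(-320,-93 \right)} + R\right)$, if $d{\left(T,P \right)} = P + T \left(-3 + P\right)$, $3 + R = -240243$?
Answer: $-198485$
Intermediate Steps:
$R = -240246$ ($R = -3 - 240243 = -240246$)
$O{\left(x,h \right)} = -9 + h$
$d{\left(139,302 \right)} + \left(O{\left(-320,-93 \right)} + R\right) = \left(302 - 417 + 302 \cdot 139\right) - 240348 = \left(302 - 417 + 41978\right) - 240348 = 41863 - 240348 = -198485$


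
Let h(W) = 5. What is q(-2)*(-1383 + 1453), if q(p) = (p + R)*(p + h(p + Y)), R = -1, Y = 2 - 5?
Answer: -630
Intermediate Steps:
Y = -3
q(p) = (-1 + p)*(5 + p) (q(p) = (p - 1)*(p + 5) = (-1 + p)*(5 + p))
q(-2)*(-1383 + 1453) = (-5 + (-2)² + 4*(-2))*(-1383 + 1453) = (-5 + 4 - 8)*70 = -9*70 = -630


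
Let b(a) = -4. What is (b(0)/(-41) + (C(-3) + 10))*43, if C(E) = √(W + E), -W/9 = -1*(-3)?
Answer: 17802/41 + 43*I*√30 ≈ 434.2 + 235.52*I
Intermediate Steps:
W = -27 (W = -(-9)*(-3) = -9*3 = -27)
C(E) = √(-27 + E)
(b(0)/(-41) + (C(-3) + 10))*43 = (-4/(-41) + (√(-27 - 3) + 10))*43 = (-4*(-1/41) + (√(-30) + 10))*43 = (4/41 + (I*√30 + 10))*43 = (4/41 + (10 + I*√30))*43 = (414/41 + I*√30)*43 = 17802/41 + 43*I*√30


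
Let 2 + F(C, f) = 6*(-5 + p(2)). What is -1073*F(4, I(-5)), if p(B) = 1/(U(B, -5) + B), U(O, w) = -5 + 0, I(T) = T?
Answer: 36482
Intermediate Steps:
U(O, w) = -5
p(B) = 1/(-5 + B)
F(C, f) = -34 (F(C, f) = -2 + 6*(-5 + 1/(-5 + 2)) = -2 + 6*(-5 + 1/(-3)) = -2 + 6*(-5 - ⅓) = -2 + 6*(-16/3) = -2 - 32 = -34)
-1073*F(4, I(-5)) = -1073*(-34) = 36482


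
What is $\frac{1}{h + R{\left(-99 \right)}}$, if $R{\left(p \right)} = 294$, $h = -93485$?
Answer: $- \frac{1}{93191} \approx -1.0731 \cdot 10^{-5}$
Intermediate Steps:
$\frac{1}{h + R{\left(-99 \right)}} = \frac{1}{-93485 + 294} = \frac{1}{-93191} = - \frac{1}{93191}$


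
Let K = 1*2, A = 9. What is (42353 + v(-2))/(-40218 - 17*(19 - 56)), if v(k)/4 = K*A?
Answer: -42425/39589 ≈ -1.0716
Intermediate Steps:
K = 2
v(k) = 72 (v(k) = 4*(2*9) = 4*18 = 72)
(42353 + v(-2))/(-40218 - 17*(19 - 56)) = (42353 + 72)/(-40218 - 17*(19 - 56)) = 42425/(-40218 - 17*(-37)) = 42425/(-40218 + 629) = 42425/(-39589) = 42425*(-1/39589) = -42425/39589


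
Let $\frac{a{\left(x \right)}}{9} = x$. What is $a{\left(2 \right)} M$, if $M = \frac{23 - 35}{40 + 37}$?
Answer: $- \frac{216}{77} \approx -2.8052$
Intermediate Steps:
$a{\left(x \right)} = 9 x$
$M = - \frac{12}{77} \approx -0.15584$
$a{\left(2 \right)} M = 9 \cdot 2 \left(- \frac{12}{77}\right) = 18 \left(- \frac{12}{77}\right) = - \frac{216}{77}$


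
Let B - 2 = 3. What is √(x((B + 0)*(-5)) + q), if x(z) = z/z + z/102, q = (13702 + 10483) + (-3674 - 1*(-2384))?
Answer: √238207434/102 ≈ 151.31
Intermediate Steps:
B = 5 (B = 2 + 3 = 5)
q = 22895 (q = 24185 + (-3674 + 2384) = 24185 - 1290 = 22895)
x(z) = 1 + z/102 (x(z) = 1 + z*(1/102) = 1 + z/102)
√(x((B + 0)*(-5)) + q) = √((1 + ((5 + 0)*(-5))/102) + 22895) = √((1 + (5*(-5))/102) + 22895) = √((1 + (1/102)*(-25)) + 22895) = √((1 - 25/102) + 22895) = √(77/102 + 22895) = √(2335367/102) = √238207434/102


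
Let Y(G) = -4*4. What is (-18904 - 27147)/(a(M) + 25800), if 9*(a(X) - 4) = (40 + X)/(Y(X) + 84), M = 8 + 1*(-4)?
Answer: -7045803/3948023 ≈ -1.7846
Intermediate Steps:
M = 4 (M = 8 - 4 = 4)
Y(G) = -16
a(X) = 622/153 + X/612 (a(X) = 4 + ((40 + X)/(-16 + 84))/9 = 4 + ((40 + X)/68)/9 = 4 + ((40 + X)*(1/68))/9 = 4 + (10/17 + X/68)/9 = 4 + (10/153 + X/612) = 622/153 + X/612)
(-18904 - 27147)/(a(M) + 25800) = (-18904 - 27147)/((622/153 + (1/612)*4) + 25800) = -46051/((622/153 + 1/153) + 25800) = -46051/(623/153 + 25800) = -46051/3948023/153 = -46051*153/3948023 = -7045803/3948023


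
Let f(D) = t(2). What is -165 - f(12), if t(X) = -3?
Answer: -162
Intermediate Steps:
f(D) = -3
-165 - f(12) = -165 - 1*(-3) = -165 + 3 = -162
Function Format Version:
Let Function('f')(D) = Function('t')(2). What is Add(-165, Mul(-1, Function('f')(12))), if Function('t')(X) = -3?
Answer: -162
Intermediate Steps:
Function('f')(D) = -3
Add(-165, Mul(-1, Function('f')(12))) = Add(-165, Mul(-1, -3)) = Add(-165, 3) = -162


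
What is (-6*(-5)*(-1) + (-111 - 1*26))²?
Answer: 27889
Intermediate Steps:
(-6*(-5)*(-1) + (-111 - 1*26))² = (30*(-1) + (-111 - 26))² = (-30 - 137)² = (-167)² = 27889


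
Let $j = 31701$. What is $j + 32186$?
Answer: $63887$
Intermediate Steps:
$j + 32186 = 31701 + 32186 = 63887$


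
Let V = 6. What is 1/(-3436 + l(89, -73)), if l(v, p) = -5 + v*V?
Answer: -1/2907 ≈ -0.00034400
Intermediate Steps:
l(v, p) = -5 + 6*v (l(v, p) = -5 + v*6 = -5 + 6*v)
1/(-3436 + l(89, -73)) = 1/(-3436 + (-5 + 6*89)) = 1/(-3436 + (-5 + 534)) = 1/(-3436 + 529) = 1/(-2907) = -1/2907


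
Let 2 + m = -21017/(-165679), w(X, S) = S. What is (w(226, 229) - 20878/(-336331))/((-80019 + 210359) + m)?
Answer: 12764022324683/7262829324545789 ≈ 0.0017574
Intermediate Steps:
m = -310341/165679 (m = -2 - 21017/(-165679) = -2 - 21017*(-1/165679) = -2 + 21017/165679 = -310341/165679 ≈ -1.8731)
(w(226, 229) - 20878/(-336331))/((-80019 + 210359) + m) = (229 - 20878/(-336331))/((-80019 + 210359) - 310341/165679) = (229 - 20878*(-1/336331))/(130340 - 310341/165679) = (229 + 20878/336331)/(21594290519/165679) = (77040677/336331)*(165679/21594290519) = 12764022324683/7262829324545789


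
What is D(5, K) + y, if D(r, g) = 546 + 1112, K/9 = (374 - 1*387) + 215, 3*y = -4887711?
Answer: -1627579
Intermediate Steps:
y = -1629237 (y = (⅓)*(-4887711) = -1629237)
K = 1818 (K = 9*((374 - 1*387) + 215) = 9*((374 - 387) + 215) = 9*(-13 + 215) = 9*202 = 1818)
D(r, g) = 1658
D(5, K) + y = 1658 - 1629237 = -1627579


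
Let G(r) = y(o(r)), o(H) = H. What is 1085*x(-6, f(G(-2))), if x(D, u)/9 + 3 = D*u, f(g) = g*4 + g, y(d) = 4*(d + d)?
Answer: 4657905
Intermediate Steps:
y(d) = 8*d (y(d) = 4*(2*d) = 8*d)
G(r) = 8*r
f(g) = 5*g (f(g) = 4*g + g = 5*g)
x(D, u) = -27 + 9*D*u (x(D, u) = -27 + 9*(D*u) = -27 + 9*D*u)
1085*x(-6, f(G(-2))) = 1085*(-27 + 9*(-6)*(5*(8*(-2)))) = 1085*(-27 + 9*(-6)*(5*(-16))) = 1085*(-27 + 9*(-6)*(-80)) = 1085*(-27 + 4320) = 1085*4293 = 4657905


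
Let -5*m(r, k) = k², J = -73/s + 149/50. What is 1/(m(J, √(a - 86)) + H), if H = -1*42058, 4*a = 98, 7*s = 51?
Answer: -10/420457 ≈ -2.3784e-5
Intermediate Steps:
s = 51/7 (s = (⅐)*51 = 51/7 ≈ 7.2857)
a = 49/2 (a = (¼)*98 = 49/2 ≈ 24.500)
J = -17951/2550 (J = -73/51/7 + 149/50 = -73*7/51 + 149*(1/50) = -511/51 + 149/50 = -17951/2550 ≈ -7.0396)
m(r, k) = -k²/5
H = -42058
1/(m(J, √(a - 86)) + H) = 1/(-(√(49/2 - 86))²/5 - 42058) = 1/(-(√(-123/2))²/5 - 42058) = 1/(-(I*√246/2)²/5 - 42058) = 1/(-⅕*(-123/2) - 42058) = 1/(123/10 - 42058) = 1/(-420457/10) = -10/420457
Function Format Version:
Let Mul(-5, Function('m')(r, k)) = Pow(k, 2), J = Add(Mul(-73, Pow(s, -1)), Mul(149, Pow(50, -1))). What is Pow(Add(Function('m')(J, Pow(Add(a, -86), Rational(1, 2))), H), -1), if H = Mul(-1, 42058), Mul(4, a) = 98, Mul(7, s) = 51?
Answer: Rational(-10, 420457) ≈ -2.3784e-5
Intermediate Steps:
s = Rational(51, 7) (s = Mul(Rational(1, 7), 51) = Rational(51, 7) ≈ 7.2857)
a = Rational(49, 2) (a = Mul(Rational(1, 4), 98) = Rational(49, 2) ≈ 24.500)
J = Rational(-17951, 2550) (J = Add(Mul(-73, Pow(Rational(51, 7), -1)), Mul(149, Pow(50, -1))) = Add(Mul(-73, Rational(7, 51)), Mul(149, Rational(1, 50))) = Add(Rational(-511, 51), Rational(149, 50)) = Rational(-17951, 2550) ≈ -7.0396)
Function('m')(r, k) = Mul(Rational(-1, 5), Pow(k, 2))
H = -42058
Pow(Add(Function('m')(J, Pow(Add(a, -86), Rational(1, 2))), H), -1) = Pow(Add(Mul(Rational(-1, 5), Pow(Pow(Add(Rational(49, 2), -86), Rational(1, 2)), 2)), -42058), -1) = Pow(Add(Mul(Rational(-1, 5), Pow(Pow(Rational(-123, 2), Rational(1, 2)), 2)), -42058), -1) = Pow(Add(Mul(Rational(-1, 5), Pow(Mul(Rational(1, 2), I, Pow(246, Rational(1, 2))), 2)), -42058), -1) = Pow(Add(Mul(Rational(-1, 5), Rational(-123, 2)), -42058), -1) = Pow(Add(Rational(123, 10), -42058), -1) = Pow(Rational(-420457, 10), -1) = Rational(-10, 420457)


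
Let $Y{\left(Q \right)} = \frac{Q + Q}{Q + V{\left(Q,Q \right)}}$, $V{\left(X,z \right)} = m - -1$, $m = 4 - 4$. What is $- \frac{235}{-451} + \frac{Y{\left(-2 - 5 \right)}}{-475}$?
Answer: $\frac{331718}{642675} \approx 0.51615$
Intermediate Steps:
$m = 0$ ($m = 4 - 4 = 0$)
$V{\left(X,z \right)} = 1$ ($V{\left(X,z \right)} = 0 - -1 = 0 + 1 = 1$)
$Y{\left(Q \right)} = \frac{2 Q}{1 + Q}$ ($Y{\left(Q \right)} = \frac{Q + Q}{Q + 1} = \frac{2 Q}{1 + Q}$)
$- \frac{235}{-451} + \frac{Y{\left(-2 - 5 \right)}}{-475} = - \frac{235}{-451} + \frac{2 \left(-2 - 5\right) \frac{1}{1 - 7}}{-475} = \left(-235\right) \left(- \frac{1}{451}\right) + 2 \left(-7\right) \frac{1}{1 - 7} \left(- \frac{1}{475}\right) = \frac{235}{451} + 2 \left(-7\right) \frac{1}{-6} \left(- \frac{1}{475}\right) = \frac{235}{451} + 2 \left(-7\right) \left(- \frac{1}{6}\right) \left(- \frac{1}{475}\right) = \frac{235}{451} + \frac{7}{3} \left(- \frac{1}{475}\right) = \frac{235}{451} - \frac{7}{1425} = \frac{331718}{642675}$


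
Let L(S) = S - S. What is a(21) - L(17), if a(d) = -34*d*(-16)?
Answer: 11424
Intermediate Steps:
L(S) = 0
a(d) = 544*d
a(21) - L(17) = 544*21 - 1*0 = 11424 + 0 = 11424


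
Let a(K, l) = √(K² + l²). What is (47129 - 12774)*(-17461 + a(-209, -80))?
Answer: -599872655 + 34355*√50081 ≈ -5.9218e+8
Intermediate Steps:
(47129 - 12774)*(-17461 + a(-209, -80)) = (47129 - 12774)*(-17461 + √((-209)² + (-80)²)) = 34355*(-17461 + √(43681 + 6400)) = 34355*(-17461 + √50081) = -599872655 + 34355*√50081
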